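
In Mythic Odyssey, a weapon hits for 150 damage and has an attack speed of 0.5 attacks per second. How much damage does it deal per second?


DPS = damage * attack_speed
= 150 * 0.5
= 75.0

75.0 DPS


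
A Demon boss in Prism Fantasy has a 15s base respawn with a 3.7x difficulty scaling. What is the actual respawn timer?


Respawn time = base * multiplier
= 15 * 3.7
= 55.5 seconds

55.5 seconds


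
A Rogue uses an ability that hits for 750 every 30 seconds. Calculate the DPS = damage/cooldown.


DPS = damage / cooldown
= 750 / 30
= 25.00

25.00 DPS


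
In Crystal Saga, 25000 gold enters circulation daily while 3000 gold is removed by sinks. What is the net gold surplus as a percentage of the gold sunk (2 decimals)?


Net gold = 25000 - 3000 = 22000
Inflation rate = net / sunk * 100 = 22000 / 3000 * 100
= 7.333333 * 100
= 733.33%

733.33%


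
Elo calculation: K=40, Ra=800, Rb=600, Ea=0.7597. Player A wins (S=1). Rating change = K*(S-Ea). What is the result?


Elo update: delta = K * (S - Ea), where S = 1 (wins)
S - Ea = 1 - 0.7597 = 0.2403
Rating change = 40 * 0.2403
= 9.61

9.61 rating points


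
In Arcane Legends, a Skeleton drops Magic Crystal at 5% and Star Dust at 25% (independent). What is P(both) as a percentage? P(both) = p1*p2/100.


For independent events, P(both) = P(A) * P(B)
= 5% * 25%
= 125 / 100 %
= 1.25%

1.25%


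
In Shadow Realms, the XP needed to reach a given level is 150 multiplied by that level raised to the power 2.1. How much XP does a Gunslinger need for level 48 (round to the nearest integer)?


XP = 150 * level^2.1
Substitute level = 48:
XP = 150 * 48^2.1
= 150 * 3393.1777
= 508977

508977 XP


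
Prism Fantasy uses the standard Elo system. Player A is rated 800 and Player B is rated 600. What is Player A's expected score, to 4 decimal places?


Elo expected score: Ea = 1/(1 + 10^((Rb-Ra)/400))
Rb - Ra = 600 - 800 = -200
(Rb-Ra)/400 = -200/400 = -0.5
10^-0.5 = 0.316228
Ea = 1/(1 + 0.316228) = 1/1.316228 = 0.7597

0.7597


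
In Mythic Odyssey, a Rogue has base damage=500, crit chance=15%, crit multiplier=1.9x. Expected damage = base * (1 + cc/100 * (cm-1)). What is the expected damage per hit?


E[dmg] = base * (1 + crit_chance * (crit_mult - 1))
cc as decimal = 15/100 = 0.15
cm - 1 = 1.9 - 1 = 0.9
Bonus factor = 0.15 * 0.9 = 0.135
Total multiplier = 1 + 0.135 = 1.135
Expected damage = 500 * 1.135 = 567.50

567.50 damage


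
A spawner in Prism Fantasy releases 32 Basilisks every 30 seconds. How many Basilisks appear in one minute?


Spawns per minute = count * (60 / interval)
= 32 * (60 / 30)
= 32 * 2.0
= 64.0

64.0 per minute


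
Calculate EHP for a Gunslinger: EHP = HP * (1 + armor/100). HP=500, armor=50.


EHP = 500 * (1 + 50/100)
= 500 * (1 + 0.5)
= 500 * 1.5
= 750.0

750.0 EHP


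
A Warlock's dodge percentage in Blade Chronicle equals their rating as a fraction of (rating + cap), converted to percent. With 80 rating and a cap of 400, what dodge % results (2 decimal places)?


dodge% = 80 / (80 + 400) * 100
= 80 / 480 * 100
= 0.166667 * 100
= 16.67%

16.67%


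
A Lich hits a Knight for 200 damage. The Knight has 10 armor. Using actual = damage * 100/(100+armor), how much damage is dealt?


actual = 200 * 100 / (100 + 10)
= 200 * 100 / 110
= 20000 / 110
= 181.82

181.82 damage


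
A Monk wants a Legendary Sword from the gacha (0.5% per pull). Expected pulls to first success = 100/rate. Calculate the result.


Expected pulls for a geometric distribution = 1/p = 100 / rate%
= 100 / 0.5
= 200.0

200.0 pulls


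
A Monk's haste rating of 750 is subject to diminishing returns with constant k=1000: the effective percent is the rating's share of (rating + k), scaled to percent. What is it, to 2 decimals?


effective% = rating / (rating + k) * 100
= 750 / (750 + 1000) * 100
= 750 / 1750 * 100
= 0.428571 * 100
= 42.86%

42.86%


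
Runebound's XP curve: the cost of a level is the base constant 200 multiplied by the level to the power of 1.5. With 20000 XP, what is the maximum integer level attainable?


XP = 200 * level^1.5, so level = (XP / 200)^(1/1.5)
= (20000 / 200)^(1/1.5)
= 100.0^0.6667
= 21.5443
Floor: level = 21

level 21


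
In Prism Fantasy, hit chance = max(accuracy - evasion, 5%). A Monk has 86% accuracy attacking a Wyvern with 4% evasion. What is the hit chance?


accuracy - evasion = 86 - 4 = 82
Apply floor: max(82, 5) = 82
Hit chance = 82%

82%


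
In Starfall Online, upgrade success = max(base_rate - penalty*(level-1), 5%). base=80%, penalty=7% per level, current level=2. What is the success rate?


raw_rate = 80 - 7 * (2 - 1)
= 80 - 7 * 1
= 80 - 7
= 73
Apply floor: max(73, 5) = 73%

73%


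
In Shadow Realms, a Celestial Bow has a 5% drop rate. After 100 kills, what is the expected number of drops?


Expected drops = kills * (drop_rate / 100)
= 100 * (5 / 100)
= 100 * 0.05
= 5.0

5.0 drops


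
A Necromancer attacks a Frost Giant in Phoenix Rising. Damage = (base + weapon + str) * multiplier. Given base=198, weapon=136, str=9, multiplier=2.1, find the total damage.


Sum base + weapon + str = 198 + 136 + 9 = 343
Multiply by 2.1:
343 * 2.1 = 720.3

720.3 damage


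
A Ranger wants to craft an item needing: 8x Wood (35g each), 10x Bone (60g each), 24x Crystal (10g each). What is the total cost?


Cost breakdown:
  Wood: 8 * 35 = 280
  Bone: 10 * 60 = 600
  Crystal: 24 * 10 = 240
Total = 280 + 600 + 240 = 1120

1120 gold


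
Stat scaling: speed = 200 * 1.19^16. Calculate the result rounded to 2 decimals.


value = base * growth^level
= 200 * 1.19^16
= 200 * 16.17154
= 3234.31

3234.31 speed


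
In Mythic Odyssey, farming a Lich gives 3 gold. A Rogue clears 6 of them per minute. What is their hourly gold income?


Gold per minute = 3 * 6 = 18
Gold per hour = 18 * 60 = 1080

1080 gold/hour


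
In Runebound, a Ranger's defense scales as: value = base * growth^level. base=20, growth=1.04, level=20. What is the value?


value = base * growth^level
= 20 * 1.04^20
= 20 * 2.191123
= 43.82

43.82 defense


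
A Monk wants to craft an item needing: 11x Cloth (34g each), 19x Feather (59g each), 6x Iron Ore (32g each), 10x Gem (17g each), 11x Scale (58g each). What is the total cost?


Cost breakdown:
  Cloth: 11 * 34 = 374
  Feather: 19 * 59 = 1121
  Iron Ore: 6 * 32 = 192
  Gem: 10 * 17 = 170
  Scale: 11 * 58 = 638
Total = 374 + 1121 + 192 + 170 + 638 = 2495

2495 gold


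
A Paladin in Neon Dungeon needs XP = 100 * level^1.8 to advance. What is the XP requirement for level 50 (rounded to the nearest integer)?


XP = 100 * level^1.8
Substitute level = 50:
XP = 100 * 50^1.8
= 100 * 1143.2626
= 114326

114326 XP


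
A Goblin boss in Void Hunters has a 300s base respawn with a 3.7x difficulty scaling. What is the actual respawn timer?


Respawn time = base * multiplier
= 300 * 3.7
= 1110.0 seconds

1110.0 seconds


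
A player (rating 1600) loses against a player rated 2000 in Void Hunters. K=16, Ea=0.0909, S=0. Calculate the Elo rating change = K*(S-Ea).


Elo update: delta = K * (S - Ea), where S = 0 (loses)
S - Ea = 0 - 0.0909 = -0.0909
Rating change = 16 * -0.0909
= -1.45

-1.45 rating points


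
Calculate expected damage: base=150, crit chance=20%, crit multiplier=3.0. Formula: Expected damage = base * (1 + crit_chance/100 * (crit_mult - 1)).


E[dmg] = base * (1 + crit_chance * (crit_mult - 1))
cc as decimal = 20/100 = 0.2
cm - 1 = 3.0 - 1 = 2.0
Bonus factor = 0.2 * 2.0 = 0.4
Total multiplier = 1 + 0.4 = 1.4
Expected damage = 150 * 1.4 = 210.00

210.00 damage


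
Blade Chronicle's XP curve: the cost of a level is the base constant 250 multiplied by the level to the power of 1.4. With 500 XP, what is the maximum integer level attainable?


XP = 250 * level^1.4, so level = (XP / 250)^(1/1.4)
= (500 / 250)^(1/1.4)
= 2.0^0.7143
= 1.6407
Floor: level = 1

level 1


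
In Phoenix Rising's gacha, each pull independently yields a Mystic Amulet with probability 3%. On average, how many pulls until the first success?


Expected pulls for a geometric distribution = 1/p = 100 / rate%
= 100 / 3
= 33.33

33.33 pulls


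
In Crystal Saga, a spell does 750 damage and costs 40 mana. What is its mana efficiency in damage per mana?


Efficiency = damage / mana
= 750 / 40
= 18.75

18.75 dmg/mana


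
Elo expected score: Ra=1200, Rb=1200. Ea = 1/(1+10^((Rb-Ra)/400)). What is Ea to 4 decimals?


Elo expected score: Ea = 1/(1 + 10^((Rb-Ra)/400))
Rb - Ra = 1200 - 1200 = 0
(Rb-Ra)/400 = 0/400 = 0.0
10^0.0 = 1.0
Ea = 1/(1 + 1.0) = 1/2.0 = 0.5000

0.5000


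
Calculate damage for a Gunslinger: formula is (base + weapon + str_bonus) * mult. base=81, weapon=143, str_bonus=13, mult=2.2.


Sum base + weapon + str = 81 + 143 + 13 = 237
Multiply by 2.2:
237 * 2.2 = 521.4

521.4 damage


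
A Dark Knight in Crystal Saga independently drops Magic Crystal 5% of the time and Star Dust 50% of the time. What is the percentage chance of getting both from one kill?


For independent events, P(both) = P(A) * P(B)
= 5% * 50%
= 250 / 100 %
= 2.5%

2.5%


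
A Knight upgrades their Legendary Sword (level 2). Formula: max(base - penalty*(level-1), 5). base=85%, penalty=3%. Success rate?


raw_rate = 85 - 3 * (2 - 1)
= 85 - 3 * 1
= 85 - 3
= 82
Apply floor: max(82, 5) = 82%

82%


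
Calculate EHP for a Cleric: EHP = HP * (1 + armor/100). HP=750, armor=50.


EHP = 750 * (1 + 50/100)
= 750 * (1 + 0.5)
= 750 * 1.5
= 1125.0

1125.0 EHP


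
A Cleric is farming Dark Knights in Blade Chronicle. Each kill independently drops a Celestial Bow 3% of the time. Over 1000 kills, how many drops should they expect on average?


Expected drops = kills * (drop_rate / 100)
= 1000 * (3 / 100)
= 1000 * 0.03
= 30.0

30.0 drops


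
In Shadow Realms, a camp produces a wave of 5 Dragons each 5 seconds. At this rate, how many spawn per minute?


Spawns per minute = count * (60 / interval)
= 5 * (60 / 5)
= 5 * 12.0
= 60.0

60.0 per minute


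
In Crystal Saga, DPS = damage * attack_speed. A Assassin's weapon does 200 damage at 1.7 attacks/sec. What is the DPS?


DPS = damage * attack_speed
= 200 * 1.7
= 340.0

340.0 DPS


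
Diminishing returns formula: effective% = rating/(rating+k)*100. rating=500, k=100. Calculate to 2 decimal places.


effective% = rating / (rating + k) * 100
= 500 / (500 + 100) * 100
= 500 / 600 * 100
= 0.833333 * 100
= 83.33%

83.33%


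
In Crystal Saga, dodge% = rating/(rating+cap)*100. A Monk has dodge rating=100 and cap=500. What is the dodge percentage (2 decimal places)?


dodge% = 100 / (100 + 500) * 100
= 100 / 600 * 100
= 0.166667 * 100
= 16.67%

16.67%


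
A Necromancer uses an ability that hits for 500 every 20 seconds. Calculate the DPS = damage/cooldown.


DPS = damage / cooldown
= 500 / 20
= 25.00

25.00 DPS


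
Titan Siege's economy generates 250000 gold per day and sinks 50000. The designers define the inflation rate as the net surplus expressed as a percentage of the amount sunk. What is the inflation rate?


Net gold = 250000 - 50000 = 200000
Inflation rate = net / sunk * 100 = 200000 / 50000 * 100
= 4.0 * 100
= 400.00%

400.00%


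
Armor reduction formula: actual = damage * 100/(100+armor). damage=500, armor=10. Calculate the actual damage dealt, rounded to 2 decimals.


actual = 500 * 100 / (100 + 10)
= 500 * 100 / 110
= 50000 / 110
= 454.55

454.55 damage


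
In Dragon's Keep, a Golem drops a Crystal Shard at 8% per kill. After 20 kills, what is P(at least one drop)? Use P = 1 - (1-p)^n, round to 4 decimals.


P(at least one) = 1 - P(none) = 1 - (1-p)^n
p = 8/100 = 0.08
1 - p = 0.92
(1 - p)^20 = 0.92^20 = 0.188693
P(at least one) = 1 - 0.188693 = 0.8113

0.8113


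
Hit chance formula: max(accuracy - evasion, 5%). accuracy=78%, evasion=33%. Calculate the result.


accuracy - evasion = 78 - 33 = 45
Apply floor: max(45, 5) = 45
Hit chance = 45%

45%


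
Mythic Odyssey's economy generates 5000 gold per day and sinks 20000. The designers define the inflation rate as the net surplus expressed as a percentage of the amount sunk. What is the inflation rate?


Net gold = 5000 - 20000 = -15000
Inflation rate = net / sunk * 100 = -15000 / 20000 * 100
= -0.75 * 100
= -75.00%

-75.00%


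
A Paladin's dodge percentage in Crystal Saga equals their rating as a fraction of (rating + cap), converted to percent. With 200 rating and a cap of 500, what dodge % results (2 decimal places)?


dodge% = 200 / (200 + 500) * 100
= 200 / 700 * 100
= 0.285714 * 100
= 28.57%

28.57%


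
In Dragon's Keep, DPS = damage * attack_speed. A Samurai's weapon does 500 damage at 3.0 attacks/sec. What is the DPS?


DPS = damage * attack_speed
= 500 * 3.0
= 1500.0

1500.0 DPS


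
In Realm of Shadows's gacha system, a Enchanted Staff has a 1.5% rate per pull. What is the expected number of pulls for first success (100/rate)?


Expected pulls for a geometric distribution = 1/p = 100 / rate%
= 100 / 1.5
= 66.67

66.67 pulls


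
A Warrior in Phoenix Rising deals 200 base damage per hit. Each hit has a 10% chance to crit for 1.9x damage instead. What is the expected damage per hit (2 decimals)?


E[dmg] = base * (1 + crit_chance * (crit_mult - 1))
cc as decimal = 10/100 = 0.1
cm - 1 = 1.9 - 1 = 0.9
Bonus factor = 0.1 * 0.9 = 0.09
Total multiplier = 1 + 0.09 = 1.09
Expected damage = 200 * 1.09 = 218.00

218.00 damage


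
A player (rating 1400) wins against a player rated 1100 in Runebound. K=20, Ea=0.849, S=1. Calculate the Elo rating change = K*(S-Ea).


Elo update: delta = K * (S - Ea), where S = 1 (wins)
S - Ea = 1 - 0.849 = 0.151
Rating change = 20 * 0.151
= 3.02

3.02 rating points


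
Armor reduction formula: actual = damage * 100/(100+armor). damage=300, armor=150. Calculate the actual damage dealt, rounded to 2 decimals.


actual = 300 * 100 / (100 + 150)
= 300 * 100 / 250
= 30000 / 250
= 120.00

120.00 damage


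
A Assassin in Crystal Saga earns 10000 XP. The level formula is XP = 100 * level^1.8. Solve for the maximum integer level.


XP = 100 * level^1.8, so level = (XP / 100)^(1/1.8)
= (10000 / 100)^(1/1.8)
= 100.0^0.5556
= 12.9155
Floor: level = 12

level 12


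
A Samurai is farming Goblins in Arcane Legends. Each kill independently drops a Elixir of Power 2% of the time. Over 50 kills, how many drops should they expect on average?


Expected drops = kills * (drop_rate / 100)
= 50 * (2 / 100)
= 50 * 0.02
= 1.0

1.0 drops


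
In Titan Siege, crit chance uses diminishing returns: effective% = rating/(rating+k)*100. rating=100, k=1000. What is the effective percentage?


effective% = rating / (rating + k) * 100
= 100 / (100 + 1000) * 100
= 100 / 1100 * 100
= 0.090909 * 100
= 9.09%

9.09%


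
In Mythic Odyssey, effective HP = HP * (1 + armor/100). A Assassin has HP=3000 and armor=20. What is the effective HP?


EHP = 3000 * (1 + 20/100)
= 3000 * (1 + 0.2)
= 3000 * 1.2
= 3600.0

3600.0 EHP


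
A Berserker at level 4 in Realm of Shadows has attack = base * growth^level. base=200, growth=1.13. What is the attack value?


value = base * growth^level
= 200 * 1.13^4
= 200 * 1.630474
= 326.09

326.09 attack


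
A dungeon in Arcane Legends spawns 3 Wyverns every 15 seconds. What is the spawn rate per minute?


Spawns per minute = count * (60 / interval)
= 3 * (60 / 15)
= 3 * 4.0
= 12.0

12.0 per minute


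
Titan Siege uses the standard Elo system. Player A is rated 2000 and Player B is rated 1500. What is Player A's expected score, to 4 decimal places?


Elo expected score: Ea = 1/(1 + 10^((Rb-Ra)/400))
Rb - Ra = 1500 - 2000 = -500
(Rb-Ra)/400 = -500/400 = -1.25
10^-1.25 = 0.056234
Ea = 1/(1 + 0.056234) = 1/1.056234 = 0.9468

0.9468


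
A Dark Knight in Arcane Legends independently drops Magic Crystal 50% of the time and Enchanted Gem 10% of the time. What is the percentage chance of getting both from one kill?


For independent events, P(both) = P(A) * P(B)
= 50% * 10%
= 500 / 100 %
= 5.0%

5.0%


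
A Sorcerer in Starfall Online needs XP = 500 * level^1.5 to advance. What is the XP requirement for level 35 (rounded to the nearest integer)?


XP = 500 * level^1.5
Substitute level = 35:
XP = 500 * 35^1.5
= 500 * 207.0628
= 103531

103531 XP


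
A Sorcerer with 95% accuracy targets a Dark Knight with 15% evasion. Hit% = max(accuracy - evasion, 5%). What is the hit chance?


accuracy - evasion = 95 - 15 = 80
Apply floor: max(80, 5) = 80
Hit chance = 80%

80%


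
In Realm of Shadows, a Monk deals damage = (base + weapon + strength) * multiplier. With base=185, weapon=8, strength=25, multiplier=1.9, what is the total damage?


Sum base + weapon + str = 185 + 8 + 25 = 218
Multiply by 1.9:
218 * 1.9 = 414.2

414.2 damage


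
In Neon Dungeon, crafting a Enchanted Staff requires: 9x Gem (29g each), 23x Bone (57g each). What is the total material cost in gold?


Cost breakdown:
  Gem: 9 * 29 = 261
  Bone: 23 * 57 = 1311
Total = 261 + 1311 = 1572

1572 gold


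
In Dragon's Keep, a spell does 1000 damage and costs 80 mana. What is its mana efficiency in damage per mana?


Efficiency = damage / mana
= 1000 / 80
= 12.50

12.50 dmg/mana


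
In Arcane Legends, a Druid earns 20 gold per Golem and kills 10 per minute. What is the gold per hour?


Gold per minute = 20 * 10 = 200
Gold per hour = 200 * 60 = 12000

12000 gold/hour


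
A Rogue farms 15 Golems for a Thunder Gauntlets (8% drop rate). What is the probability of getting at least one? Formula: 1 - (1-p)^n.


P(at least one) = 1 - P(none) = 1 - (1-p)^n
p = 8/100 = 0.08
1 - p = 0.92
(1 - p)^15 = 0.92^15 = 0.286297
P(at least one) = 1 - 0.286297 = 0.7137

0.7137


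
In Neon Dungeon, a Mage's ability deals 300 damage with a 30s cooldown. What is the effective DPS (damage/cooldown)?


DPS = damage / cooldown
= 300 / 30
= 10.00

10.00 DPS


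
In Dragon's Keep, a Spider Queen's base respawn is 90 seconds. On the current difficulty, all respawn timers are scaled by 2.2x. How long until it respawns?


Respawn time = base * multiplier
= 90 * 2.2
= 198.0 seconds

198.0 seconds


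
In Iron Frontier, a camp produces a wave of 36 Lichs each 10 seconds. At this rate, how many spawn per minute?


Spawns per minute = count * (60 / interval)
= 36 * (60 / 10)
= 36 * 6.0
= 216.0

216.0 per minute


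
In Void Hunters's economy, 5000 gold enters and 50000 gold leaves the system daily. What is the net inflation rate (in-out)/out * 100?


Net gold = 5000 - 50000 = -45000
Inflation rate = net / sunk * 100 = -45000 / 50000 * 100
= -0.9 * 100
= -90.00%

-90.00%


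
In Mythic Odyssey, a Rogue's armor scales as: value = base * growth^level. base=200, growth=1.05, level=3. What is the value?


value = base * growth^level
= 200 * 1.05^3
= 200 * 1.157625
= 231.53

231.53 armor


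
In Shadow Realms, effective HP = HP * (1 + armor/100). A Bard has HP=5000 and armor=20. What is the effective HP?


EHP = 5000 * (1 + 20/100)
= 5000 * (1 + 0.2)
= 5000 * 1.2
= 6000.0

6000.0 EHP


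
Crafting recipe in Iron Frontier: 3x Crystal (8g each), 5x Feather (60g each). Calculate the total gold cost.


Cost breakdown:
  Crystal: 3 * 8 = 24
  Feather: 5 * 60 = 300
Total = 24 + 300 = 324

324 gold


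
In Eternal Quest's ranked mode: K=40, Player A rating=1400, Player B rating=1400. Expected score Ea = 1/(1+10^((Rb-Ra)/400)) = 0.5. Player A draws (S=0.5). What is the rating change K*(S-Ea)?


Elo update: delta = K * (S - Ea), where S = 0.5 (draws)
S - Ea = 0.5 - 0.5 = 0.0
Rating change = 40 * 0.0
= 0.00

0.00 rating points


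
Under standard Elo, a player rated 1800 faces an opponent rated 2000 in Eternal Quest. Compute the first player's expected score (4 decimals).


Elo expected score: Ea = 1/(1 + 10^((Rb-Ra)/400))
Rb - Ra = 2000 - 1800 = 200
(Rb-Ra)/400 = 200/400 = 0.5
10^0.5 = 3.162278
Ea = 1/(1 + 3.162278) = 1/4.162278 = 0.2403

0.2403


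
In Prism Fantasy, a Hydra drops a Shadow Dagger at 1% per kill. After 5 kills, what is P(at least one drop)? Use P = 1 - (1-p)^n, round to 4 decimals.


P(at least one) = 1 - P(none) = 1 - (1-p)^n
p = 1/100 = 0.01
1 - p = 0.99
(1 - p)^5 = 0.99^5 = 0.950990
P(at least one) = 1 - 0.950990 = 0.0490

0.0490


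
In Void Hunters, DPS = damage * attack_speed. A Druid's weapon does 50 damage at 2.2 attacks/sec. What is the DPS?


DPS = damage * attack_speed
= 50 * 2.2
= 110.0

110.0 DPS


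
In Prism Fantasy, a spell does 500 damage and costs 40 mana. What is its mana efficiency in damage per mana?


Efficiency = damage / mana
= 500 / 40
= 12.50

12.50 dmg/mana


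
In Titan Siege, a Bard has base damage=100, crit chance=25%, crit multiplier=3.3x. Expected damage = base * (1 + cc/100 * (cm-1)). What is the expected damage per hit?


E[dmg] = base * (1 + crit_chance * (crit_mult - 1))
cc as decimal = 25/100 = 0.25
cm - 1 = 3.3 - 1 = 2.3
Bonus factor = 0.25 * 2.3 = 0.575
Total multiplier = 1 + 0.575 = 1.575
Expected damage = 100 * 1.575 = 157.50

157.50 damage


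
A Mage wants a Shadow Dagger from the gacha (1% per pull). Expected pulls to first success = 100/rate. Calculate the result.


Expected pulls for a geometric distribution = 1/p = 100 / rate%
= 100 / 1
= 100.0

100.0 pulls


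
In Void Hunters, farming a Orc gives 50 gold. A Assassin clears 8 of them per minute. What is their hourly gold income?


Gold per minute = 50 * 8 = 400
Gold per hour = 400 * 60 = 24000

24000 gold/hour


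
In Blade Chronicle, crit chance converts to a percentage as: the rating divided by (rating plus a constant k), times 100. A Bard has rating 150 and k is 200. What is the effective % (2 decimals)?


effective% = rating / (rating + k) * 100
= 150 / (150 + 200) * 100
= 150 / 350 * 100
= 0.428571 * 100
= 42.86%

42.86%


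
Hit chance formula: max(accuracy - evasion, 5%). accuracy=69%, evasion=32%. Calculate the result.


accuracy - evasion = 69 - 32 = 37
Apply floor: max(37, 5) = 37
Hit chance = 37%

37%


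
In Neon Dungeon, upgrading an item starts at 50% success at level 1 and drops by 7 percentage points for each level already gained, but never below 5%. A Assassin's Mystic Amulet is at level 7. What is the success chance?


raw_rate = 50 - 7 * (7 - 1)
= 50 - 7 * 6
= 50 - 42
= 8
Apply floor: max(8, 5) = 8%

8%


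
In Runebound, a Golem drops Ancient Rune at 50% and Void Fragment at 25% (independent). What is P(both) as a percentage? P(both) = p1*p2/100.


For independent events, P(both) = P(A) * P(B)
= 50% * 25%
= 1250 / 100 %
= 12.5%

12.5%


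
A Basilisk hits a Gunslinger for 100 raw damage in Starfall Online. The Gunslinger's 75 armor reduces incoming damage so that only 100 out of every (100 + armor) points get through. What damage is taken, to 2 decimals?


actual = 100 * 100 / (100 + 75)
= 100 * 100 / 175
= 10000 / 175
= 57.14

57.14 damage


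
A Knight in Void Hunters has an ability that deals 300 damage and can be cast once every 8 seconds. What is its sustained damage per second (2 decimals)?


DPS = damage / cooldown
= 300 / 8
= 37.50

37.50 DPS


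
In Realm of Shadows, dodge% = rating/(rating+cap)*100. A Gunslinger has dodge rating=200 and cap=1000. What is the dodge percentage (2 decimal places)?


dodge% = 200 / (200 + 1000) * 100
= 200 / 1200 * 100
= 0.166667 * 100
= 16.67%

16.67%


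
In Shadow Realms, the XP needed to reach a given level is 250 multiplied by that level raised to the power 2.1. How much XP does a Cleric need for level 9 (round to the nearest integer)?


XP = 250 * level^2.1
Substitute level = 9:
XP = 250 * 9^2.1
= 250 * 100.9042
= 25226

25226 XP


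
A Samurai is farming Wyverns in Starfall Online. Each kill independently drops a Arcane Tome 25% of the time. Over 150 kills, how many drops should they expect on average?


Expected drops = kills * (drop_rate / 100)
= 150 * (25 / 100)
= 150 * 0.25
= 37.5

37.5 drops


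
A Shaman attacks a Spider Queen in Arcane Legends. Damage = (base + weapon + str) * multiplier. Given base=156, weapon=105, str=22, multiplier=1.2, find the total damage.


Sum base + weapon + str = 156 + 105 + 22 = 283
Multiply by 1.2:
283 * 1.2 = 339.6

339.6 damage


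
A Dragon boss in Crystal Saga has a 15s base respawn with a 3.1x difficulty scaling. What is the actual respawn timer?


Respawn time = base * multiplier
= 15 * 3.1
= 46.5 seconds

46.5 seconds


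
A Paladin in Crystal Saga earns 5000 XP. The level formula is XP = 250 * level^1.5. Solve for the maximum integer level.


XP = 250 * level^1.5, so level = (XP / 250)^(1/1.5)
= (5000 / 250)^(1/1.5)
= 20.0^0.6667
= 7.3681
Floor: level = 7

level 7


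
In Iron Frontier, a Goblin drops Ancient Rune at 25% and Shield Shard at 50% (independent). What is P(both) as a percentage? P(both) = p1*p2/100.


For independent events, P(both) = P(A) * P(B)
= 25% * 50%
= 1250 / 100 %
= 12.5%

12.5%


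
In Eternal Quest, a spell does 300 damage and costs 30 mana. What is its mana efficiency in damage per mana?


Efficiency = damage / mana
= 300 / 30
= 10.00

10.00 dmg/mana


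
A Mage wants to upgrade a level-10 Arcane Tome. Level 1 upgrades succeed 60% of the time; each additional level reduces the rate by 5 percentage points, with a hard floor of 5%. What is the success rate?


raw_rate = 60 - 5 * (10 - 1)
= 60 - 5 * 9
= 60 - 45
= 15
Apply floor: max(15, 5) = 15%

15%


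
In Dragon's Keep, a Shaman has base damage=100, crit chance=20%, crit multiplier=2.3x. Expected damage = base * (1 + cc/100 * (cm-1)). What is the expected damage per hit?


E[dmg] = base * (1 + crit_chance * (crit_mult - 1))
cc as decimal = 20/100 = 0.2
cm - 1 = 2.3 - 1 = 1.3
Bonus factor = 0.2 * 1.3 = 0.26
Total multiplier = 1 + 0.26 = 1.26
Expected damage = 100 * 1.26 = 126.00

126.00 damage


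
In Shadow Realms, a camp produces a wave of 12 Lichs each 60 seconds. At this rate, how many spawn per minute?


Spawns per minute = count * (60 / interval)
= 12 * (60 / 60)
= 12 * 1.0
= 12.0

12.0 per minute


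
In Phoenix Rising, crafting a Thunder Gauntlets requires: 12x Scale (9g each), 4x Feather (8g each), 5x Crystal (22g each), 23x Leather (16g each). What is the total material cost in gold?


Cost breakdown:
  Scale: 12 * 9 = 108
  Feather: 4 * 8 = 32
  Crystal: 5 * 22 = 110
  Leather: 23 * 16 = 368
Total = 108 + 32 + 110 + 368 = 618

618 gold


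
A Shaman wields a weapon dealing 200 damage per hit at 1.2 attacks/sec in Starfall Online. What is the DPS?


DPS = damage * attack_speed
= 200 * 1.2
= 240.0

240.0 DPS


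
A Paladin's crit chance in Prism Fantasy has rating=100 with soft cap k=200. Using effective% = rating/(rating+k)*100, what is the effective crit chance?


effective% = rating / (rating + k) * 100
= 100 / (100 + 200) * 100
= 100 / 300 * 100
= 0.333333 * 100
= 33.33%

33.33%


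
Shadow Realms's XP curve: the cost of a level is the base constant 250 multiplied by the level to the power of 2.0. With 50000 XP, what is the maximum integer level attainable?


XP = 250 * level^2.0, so level = (XP / 250)^(1/2.0)
= (50000 / 250)^(1/2.0)
= 200.0^0.5
= 14.1421
Floor: level = 14

level 14


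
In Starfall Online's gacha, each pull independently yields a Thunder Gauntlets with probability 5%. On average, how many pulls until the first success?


Expected pulls for a geometric distribution = 1/p = 100 / rate%
= 100 / 5
= 20.0

20.0 pulls


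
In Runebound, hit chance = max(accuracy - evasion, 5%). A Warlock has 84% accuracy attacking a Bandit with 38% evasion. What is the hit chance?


accuracy - evasion = 84 - 38 = 46
Apply floor: max(46, 5) = 46
Hit chance = 46%

46%


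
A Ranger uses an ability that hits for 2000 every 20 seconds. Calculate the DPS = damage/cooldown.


DPS = damage / cooldown
= 2000 / 20
= 100.00

100.00 DPS


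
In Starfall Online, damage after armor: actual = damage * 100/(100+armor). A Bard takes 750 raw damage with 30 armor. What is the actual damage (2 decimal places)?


actual = 750 * 100 / (100 + 30)
= 750 * 100 / 130
= 75000 / 130
= 576.92

576.92 damage


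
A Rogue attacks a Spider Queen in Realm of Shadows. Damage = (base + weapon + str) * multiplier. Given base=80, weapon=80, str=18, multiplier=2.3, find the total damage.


Sum base + weapon + str = 80 + 80 + 18 = 178
Multiply by 2.3:
178 * 2.3 = 409.4

409.4 damage


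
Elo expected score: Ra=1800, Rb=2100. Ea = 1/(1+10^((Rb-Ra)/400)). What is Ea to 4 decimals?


Elo expected score: Ea = 1/(1 + 10^((Rb-Ra)/400))
Rb - Ra = 2100 - 1800 = 300
(Rb-Ra)/400 = 300/400 = 0.75
10^0.75 = 5.623413
Ea = 1/(1 + 5.623413) = 1/6.623413 = 0.1510

0.1510


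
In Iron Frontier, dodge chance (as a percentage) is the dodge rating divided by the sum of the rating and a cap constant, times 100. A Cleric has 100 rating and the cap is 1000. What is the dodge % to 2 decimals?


dodge% = 100 / (100 + 1000) * 100
= 100 / 1100 * 100
= 0.090909 * 100
= 9.09%

9.09%


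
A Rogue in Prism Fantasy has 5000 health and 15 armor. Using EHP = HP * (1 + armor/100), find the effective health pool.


EHP = 5000 * (1 + 15/100)
= 5000 * (1 + 0.15)
= 5000 * 1.15
= 5750.0

5750.0 EHP


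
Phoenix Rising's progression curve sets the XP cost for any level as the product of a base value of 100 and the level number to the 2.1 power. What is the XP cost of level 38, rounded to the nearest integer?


XP = 100 * level^2.1
Substitute level = 38:
XP = 100 * 38^2.1
= 100 * 2077.5216
= 207752

207752 XP


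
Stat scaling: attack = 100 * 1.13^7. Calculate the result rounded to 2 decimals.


value = base * growth^level
= 100 * 1.13^7
= 100 * 2.352605
= 235.26

235.26 attack


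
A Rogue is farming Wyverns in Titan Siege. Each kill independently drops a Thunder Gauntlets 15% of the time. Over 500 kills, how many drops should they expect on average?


Expected drops = kills * (drop_rate / 100)
= 500 * (15 / 100)
= 500 * 0.15
= 75.0

75.0 drops


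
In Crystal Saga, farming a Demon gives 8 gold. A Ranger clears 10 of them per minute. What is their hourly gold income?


Gold per minute = 8 * 10 = 80
Gold per hour = 80 * 60 = 4800

4800 gold/hour


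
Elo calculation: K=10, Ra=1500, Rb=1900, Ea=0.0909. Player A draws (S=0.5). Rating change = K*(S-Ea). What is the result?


Elo update: delta = K * (S - Ea), where S = 0.5 (draws)
S - Ea = 0.5 - 0.0909 = 0.4091
Rating change = 10 * 0.4091
= 4.09

4.09 rating points


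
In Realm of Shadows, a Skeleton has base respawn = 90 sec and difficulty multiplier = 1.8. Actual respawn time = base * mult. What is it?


Respawn time = base * multiplier
= 90 * 1.8
= 162.0 seconds

162.0 seconds


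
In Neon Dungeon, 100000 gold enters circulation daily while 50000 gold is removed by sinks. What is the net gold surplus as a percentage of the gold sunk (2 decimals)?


Net gold = 100000 - 50000 = 50000
Inflation rate = net / sunk * 100 = 50000 / 50000 * 100
= 1.0 * 100
= 100.00%

100.00%


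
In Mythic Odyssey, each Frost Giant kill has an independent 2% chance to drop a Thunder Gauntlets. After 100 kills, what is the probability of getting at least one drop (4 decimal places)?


P(at least one) = 1 - P(none) = 1 - (1-p)^n
p = 2/100 = 0.02
1 - p = 0.98
(1 - p)^100 = 0.98^100 = 0.132620
P(at least one) = 1 - 0.132620 = 0.8674

0.8674


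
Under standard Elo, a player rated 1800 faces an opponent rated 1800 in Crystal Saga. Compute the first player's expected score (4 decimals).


Elo expected score: Ea = 1/(1 + 10^((Rb-Ra)/400))
Rb - Ra = 1800 - 1800 = 0
(Rb-Ra)/400 = 0/400 = 0.0
10^0.0 = 1.0
Ea = 1/(1 + 1.0) = 1/2.0 = 0.5000

0.5000


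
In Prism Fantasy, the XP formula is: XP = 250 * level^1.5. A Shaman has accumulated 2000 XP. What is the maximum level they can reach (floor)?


XP = 250 * level^1.5, so level = (XP / 250)^(1/1.5)
= (2000 / 250)^(1/1.5)
= 8.0^0.6667
= 4.0
Floor: level = 4

level 4


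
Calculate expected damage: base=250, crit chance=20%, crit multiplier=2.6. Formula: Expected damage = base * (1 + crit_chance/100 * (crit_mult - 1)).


E[dmg] = base * (1 + crit_chance * (crit_mult - 1))
cc as decimal = 20/100 = 0.2
cm - 1 = 2.6 - 1 = 1.6
Bonus factor = 0.2 * 1.6 = 0.32
Total multiplier = 1 + 0.32 = 1.32
Expected damage = 250 * 1.32 = 330.00

330.00 damage


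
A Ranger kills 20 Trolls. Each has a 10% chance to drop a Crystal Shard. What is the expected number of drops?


Expected drops = kills * (drop_rate / 100)
= 20 * (10 / 100)
= 20 * 0.1
= 2.0

2.0 drops


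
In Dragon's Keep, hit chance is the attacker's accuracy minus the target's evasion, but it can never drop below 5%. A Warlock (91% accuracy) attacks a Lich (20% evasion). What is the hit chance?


accuracy - evasion = 91 - 20 = 71
Apply floor: max(71, 5) = 71
Hit chance = 71%

71%


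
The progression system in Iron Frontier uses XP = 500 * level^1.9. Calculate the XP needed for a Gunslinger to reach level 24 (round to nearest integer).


XP = 500 * level^1.9
Substitute level = 24:
XP = 500 * 24^1.9
= 500 * 419.1808
= 209590

209590 XP


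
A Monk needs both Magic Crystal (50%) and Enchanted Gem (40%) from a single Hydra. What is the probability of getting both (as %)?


For independent events, P(both) = P(A) * P(B)
= 50% * 40%
= 2000 / 100 %
= 20.0%

20.0%


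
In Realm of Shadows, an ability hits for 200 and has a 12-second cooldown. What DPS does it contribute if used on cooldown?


DPS = damage / cooldown
= 200 / 12
= 16.67

16.67 DPS


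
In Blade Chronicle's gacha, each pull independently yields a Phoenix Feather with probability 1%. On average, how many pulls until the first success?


Expected pulls for a geometric distribution = 1/p = 100 / rate%
= 100 / 1
= 100.0

100.0 pulls


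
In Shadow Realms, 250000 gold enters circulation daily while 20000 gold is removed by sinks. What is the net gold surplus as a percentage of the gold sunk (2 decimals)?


Net gold = 250000 - 20000 = 230000
Inflation rate = net / sunk * 100 = 230000 / 20000 * 100
= 11.5 * 100
= 1150.00%

1150.00%


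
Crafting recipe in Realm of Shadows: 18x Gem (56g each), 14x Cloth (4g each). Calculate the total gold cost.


Cost breakdown:
  Gem: 18 * 56 = 1008
  Cloth: 14 * 4 = 56
Total = 1008 + 56 = 1064

1064 gold


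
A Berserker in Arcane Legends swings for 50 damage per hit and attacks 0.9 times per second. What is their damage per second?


DPS = damage * attack_speed
= 50 * 0.9
= 45.0

45.0 DPS


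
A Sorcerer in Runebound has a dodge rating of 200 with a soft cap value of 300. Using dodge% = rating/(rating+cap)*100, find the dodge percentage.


dodge% = 200 / (200 + 300) * 100
= 200 / 500 * 100
= 0.4 * 100
= 40.00%

40.00%


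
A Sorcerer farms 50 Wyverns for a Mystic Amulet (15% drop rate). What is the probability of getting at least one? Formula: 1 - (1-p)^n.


P(at least one) = 1 - P(none) = 1 - (1-p)^n
p = 15/100 = 0.15
1 - p = 0.85
(1 - p)^50 = 0.85^50 = 0.000296
P(at least one) = 1 - 0.000296 = 0.9997

0.9997


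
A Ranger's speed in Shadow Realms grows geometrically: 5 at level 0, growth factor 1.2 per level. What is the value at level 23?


value = base * growth^level
= 5 * 1.2^23
= 5 * 66.247373
= 331.24

331.24 speed


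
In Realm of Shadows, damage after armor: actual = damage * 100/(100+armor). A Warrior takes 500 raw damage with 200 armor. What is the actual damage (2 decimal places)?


actual = 500 * 100 / (100 + 200)
= 500 * 100 / 300
= 50000 / 300
= 166.67

166.67 damage


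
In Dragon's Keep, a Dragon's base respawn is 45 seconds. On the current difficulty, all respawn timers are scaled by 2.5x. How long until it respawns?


Respawn time = base * multiplier
= 45 * 2.5
= 112.5 seconds

112.5 seconds


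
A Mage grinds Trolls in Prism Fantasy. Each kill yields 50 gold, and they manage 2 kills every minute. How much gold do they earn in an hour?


Gold per minute = 50 * 2 = 100
Gold per hour = 100 * 60 = 6000

6000 gold/hour


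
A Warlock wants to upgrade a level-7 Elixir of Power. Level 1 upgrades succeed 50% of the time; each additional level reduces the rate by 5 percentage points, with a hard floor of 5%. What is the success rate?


raw_rate = 50 - 5 * (7 - 1)
= 50 - 5 * 6
= 50 - 30
= 20
Apply floor: max(20, 5) = 20%

20%


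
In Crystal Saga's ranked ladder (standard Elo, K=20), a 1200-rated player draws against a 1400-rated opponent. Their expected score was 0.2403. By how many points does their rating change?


Elo update: delta = K * (S - Ea), where S = 0.5 (draws)
S - Ea = 0.5 - 0.2403 = 0.2597
Rating change = 20 * 0.2597
= 5.19

5.19 rating points


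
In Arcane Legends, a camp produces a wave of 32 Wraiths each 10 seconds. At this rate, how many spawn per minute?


Spawns per minute = count * (60 / interval)
= 32 * (60 / 10)
= 32 * 6.0
= 192.0

192.0 per minute


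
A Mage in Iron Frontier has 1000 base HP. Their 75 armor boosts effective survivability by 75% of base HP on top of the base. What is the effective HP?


EHP = 1000 * (1 + 75/100)
= 1000 * (1 + 0.75)
= 1000 * 1.75
= 1750.0

1750.0 EHP


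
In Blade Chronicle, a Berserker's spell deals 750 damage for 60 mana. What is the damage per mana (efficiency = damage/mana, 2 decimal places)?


Efficiency = damage / mana
= 750 / 60
= 12.50

12.50 dmg/mana


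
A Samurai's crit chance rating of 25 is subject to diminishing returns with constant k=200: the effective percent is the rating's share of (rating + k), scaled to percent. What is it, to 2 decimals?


effective% = rating / (rating + k) * 100
= 25 / (25 + 200) * 100
= 25 / 225 * 100
= 0.111111 * 100
= 11.11%

11.11%


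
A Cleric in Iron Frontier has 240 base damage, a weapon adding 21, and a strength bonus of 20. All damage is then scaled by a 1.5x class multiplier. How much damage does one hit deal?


Sum base + weapon + str = 240 + 21 + 20 = 281
Multiply by 1.5:
281 * 1.5 = 421.5

421.5 damage


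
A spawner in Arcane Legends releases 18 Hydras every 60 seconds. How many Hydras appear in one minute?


Spawns per minute = count * (60 / interval)
= 18 * (60 / 60)
= 18 * 1.0
= 18.0

18.0 per minute


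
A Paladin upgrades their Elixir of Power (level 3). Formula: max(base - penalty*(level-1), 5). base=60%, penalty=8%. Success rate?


raw_rate = 60 - 8 * (3 - 1)
= 60 - 8 * 2
= 60 - 16
= 44
Apply floor: max(44, 5) = 44%

44%


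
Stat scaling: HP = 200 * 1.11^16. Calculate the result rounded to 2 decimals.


value = base * growth^level
= 200 * 1.11^16
= 200 * 5.310894
= 1062.18

1062.18 HP


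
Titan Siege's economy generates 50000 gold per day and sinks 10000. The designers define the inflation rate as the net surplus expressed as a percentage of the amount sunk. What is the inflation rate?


Net gold = 50000 - 10000 = 40000
Inflation rate = net / sunk * 100 = 40000 / 10000 * 100
= 4.0 * 100
= 400.00%

400.00%


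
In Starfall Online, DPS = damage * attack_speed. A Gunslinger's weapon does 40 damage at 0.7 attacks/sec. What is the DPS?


DPS = damage * attack_speed
= 40 * 0.7
= 28.0

28.0 DPS


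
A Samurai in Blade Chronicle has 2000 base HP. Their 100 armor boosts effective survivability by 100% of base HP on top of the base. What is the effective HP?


EHP = 2000 * (1 + 100/100)
= 2000 * (1 + 1.0)
= 2000 * 2.0
= 4000.0

4000.0 EHP


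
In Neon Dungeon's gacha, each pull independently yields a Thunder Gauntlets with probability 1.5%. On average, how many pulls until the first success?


Expected pulls for a geometric distribution = 1/p = 100 / rate%
= 100 / 1.5
= 66.67

66.67 pulls


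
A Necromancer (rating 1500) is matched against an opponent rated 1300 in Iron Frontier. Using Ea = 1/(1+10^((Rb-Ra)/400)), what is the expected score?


Elo expected score: Ea = 1/(1 + 10^((Rb-Ra)/400))
Rb - Ra = 1300 - 1500 = -200
(Rb-Ra)/400 = -200/400 = -0.5
10^-0.5 = 0.316228
Ea = 1/(1 + 0.316228) = 1/1.316228 = 0.7597

0.7597
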